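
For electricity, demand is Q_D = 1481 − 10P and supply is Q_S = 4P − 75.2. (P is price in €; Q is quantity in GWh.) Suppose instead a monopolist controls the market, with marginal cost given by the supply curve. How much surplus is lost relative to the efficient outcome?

€1179.43

In inverse form: demand P = 148.1 − 0.1Q, supply P = 18.8 + 0.25Q.
Competitive equilibrium: 148.1 − 0.1Q = 18.8 + 0.25Q → Q* = 369.428571, P* = 111.157143.
Marginal revenue: MR = 148.1 − 0.2Q. Set MR = MC: 148.1 − 0.2Q = 18.8 + 0.25Q → Q_m = 287.333333.
Price P_m = 148.1 − 0.1·287.333333 = 119.366667; MC(Q_m) = 18.8 + 0.25·287.333333 = 90.633333.
Competitive Q* = 369.428571, so ΔQ = 82.095238; wedge = 119.366667 − 90.633333 = 28.733334.
Deadweight loss = ½ × 82.095238 × 28.733334 = €1179.43.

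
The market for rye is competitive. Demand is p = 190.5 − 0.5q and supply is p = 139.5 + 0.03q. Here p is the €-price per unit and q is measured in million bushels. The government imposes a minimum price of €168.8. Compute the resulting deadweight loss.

€739.52 million

Competitive equilibrium: 190.5 − 0.5q = 139.5 + 0.03q → q* = 96.2264, p* = 142.3868.
At the floor p = 168.8, quantity demanded = (190.5 − 168.8)/0.5 = 43.4.
Sellers' marginal cost at q' = 43.4: 139.5 + 0.03·43.4 = 140.802.
Δq = 96.2264 − 43.4 = 52.8264; wedge = 168.8 − 140.802 = 27.998.
The triangle = ½ × 52.8264 × 27.998 = €739.52 million.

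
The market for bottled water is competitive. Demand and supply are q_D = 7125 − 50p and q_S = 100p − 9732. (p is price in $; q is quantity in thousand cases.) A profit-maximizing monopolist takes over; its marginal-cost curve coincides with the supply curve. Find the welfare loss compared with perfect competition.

$5443.29 thousand

In inverse form: demand p = 142.5 − 0.02q, supply p = 97.32 + 0.01q.
Competitive equilibrium: 142.5 − 0.02q = 97.32 + 0.01q → q* = 1506, p* = 112.38.
Marginal revenue: MR = 142.5 − 0.04q. Set MR = MC: 142.5 − 0.04q = 97.32 + 0.01q → q_m = 903.6.
Price p_m = 142.5 − 0.02·903.6 = 124.428; MC(q_m) = 97.32 + 0.01·903.6 = 106.356.
Competitive q* = 1506, so Δq = 602.4; wedge = 124.428 − 106.356 = 18.072.
Welfare loss = ½ × 602.4 × 18.072 = $5443.29 thousand.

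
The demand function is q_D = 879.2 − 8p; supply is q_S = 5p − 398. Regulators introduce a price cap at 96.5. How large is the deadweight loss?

12.39

In inverse form: demand p = 109.9 − 0.125q, supply p = 79.6 + 0.2q.
Competitive equilibrium: 109.9 − 0.125q = 79.6 + 0.2q → q* = 93.2308, p* = 98.2462.
At the ceiling p = 96.5, quantity supplied = (96.5 − 79.6)/0.2 = 84.5.
Willingness to pay at q' = 84.5: 109.9 − 0.125·84.5 = 99.3375.
Δq = 93.2308 − 84.5 = 8.7308; wedge = 99.3375 − 96.5 = 2.8375.
DWL = ½ × 8.7308 × 2.8375 = 12.39.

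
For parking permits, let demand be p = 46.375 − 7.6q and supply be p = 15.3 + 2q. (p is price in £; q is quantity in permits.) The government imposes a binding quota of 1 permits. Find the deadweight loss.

Competitive equilibrium: 46.375 − 7.6q = 15.3 + 2q → q* = 3.237, p* = 21.774.
At q = 1: demand price = 46.375 − 7.6·1 = 38.775; supply price = 15.3 + 2·1 = 17.3.
Δq = 3.237 − 1 = 2.237; wedge = 38.775 − 17.3 = 21.475.
DWL = ½ × 2.237 × 21.475 = £24.02.

£24.02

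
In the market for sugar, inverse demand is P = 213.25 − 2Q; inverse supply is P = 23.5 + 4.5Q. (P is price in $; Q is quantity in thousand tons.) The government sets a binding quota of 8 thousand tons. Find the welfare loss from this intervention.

$1459.62 thousand

Competitive equilibrium: 213.25 − 2Q = 23.5 + 4.5Q → Q* = 29.1923, P* = 154.8654.
At Q = 8: demand price = 213.25 − 2·8 = 197.25; supply price = 23.5 + 4.5·8 = 59.5.
ΔQ = 29.1923 − 8 = 21.1923; wedge = 197.25 − 59.5 = 137.75.
DWL = ½ × 21.1923 × 137.75 = $1459.62 thousand.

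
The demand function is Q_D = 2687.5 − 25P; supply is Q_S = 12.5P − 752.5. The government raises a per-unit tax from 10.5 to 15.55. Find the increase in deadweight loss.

548.14

In inverse form: demand P = 107.5 − 0.04Q, supply P = 60.2 + 0.08Q.
Competitive equilibrium: 107.5 − 0.04Q = 60.2 + 0.08Q → Q* = 394.1667, P* = 91.7333.
For a per-unit tax t: ΔQ = t/0.12, so DWL = ½·t·(t/0.12) = t²/0.24.
At t = 10.5: DWL = 459.375. At t = 15.55: DWL = 1007.51.
Increase = 1007.51 − 459.375 = 548.14.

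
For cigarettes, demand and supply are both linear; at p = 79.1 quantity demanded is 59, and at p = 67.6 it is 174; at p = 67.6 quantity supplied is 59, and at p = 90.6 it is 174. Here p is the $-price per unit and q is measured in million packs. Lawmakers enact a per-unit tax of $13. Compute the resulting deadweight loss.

Demand slope = (67.6 − 79.1)/(174 − 59) = −0.1, so p = 85 − 0.1q.
Supply slope = (90.6 − 67.6)/(174 − 59) = 0.2, so p = 55.8 + 0.2q.
Competitive equilibrium: 85 − 0.1q = 55.8 + 0.2q → q* = 97.3333, p* = 75.2667.
With the tax, the buyer price exceeds the seller price by 13: (85 − 0.1q) − (55.8 + 0.2q) = 13 → q' = 54.
Δq = 97.3333 − 54 = 43.3333; the wedge equals the tax, 13.
DWL = ½ × 43.3333 × 13 = $281.67 million.

$281.67 million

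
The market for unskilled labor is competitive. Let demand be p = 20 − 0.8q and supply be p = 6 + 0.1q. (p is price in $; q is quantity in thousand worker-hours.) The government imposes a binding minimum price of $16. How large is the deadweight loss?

$50.14 thousand

Competitive equilibrium: 20 − 0.8q = 6 + 0.1q → q* = 15.5556, p* = 7.5556.
At the floor p = 16, quantity demanded = (20 − 16)/0.8 = 5.
Sellers' marginal cost at q' = 5: 6 + 0.1·5 = 6.5.
Δq = 15.5556 − 5 = 10.5556; wedge = 16 − 6.5 = 9.5.
Welfare loss = ½ × 10.5556 × 9.5 = $50.14 thousand.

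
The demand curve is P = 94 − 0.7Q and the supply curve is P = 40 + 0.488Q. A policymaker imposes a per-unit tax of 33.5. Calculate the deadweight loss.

Competitive equilibrium: 94 − 0.7Q = 40 + 0.488Q → Q* = 45.4545, P* = 62.1818.
With the tax, the buyer price exceeds the seller price by 33.5: (94 − 0.7Q) − (40 + 0.488Q) = 33.5 → Q' = 17.2559.
ΔQ = 45.4545 − 17.2559 = 28.1986; the wedge equals the tax, 33.5.
The triangle = ½ × 28.1986 × 33.5 = 472.33.

472.33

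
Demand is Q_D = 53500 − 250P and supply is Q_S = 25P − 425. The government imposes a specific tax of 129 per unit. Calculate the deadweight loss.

In inverse form: demand P = 214 − 0.004Q, supply P = 17 + 0.04Q.
Competitive equilibrium: 214 − 0.004Q = 17 + 0.04Q → Q* = 4477.2727, P* = 196.0909.
With the tax, the buyer price exceeds the seller price by 129: (214 − 0.004Q) − (17 + 0.04Q) = 129 → Q' = 1545.4545.
ΔQ = 4477.2727 − 1545.4545 = 2931.8182; the wedge equals the tax, 129.
Deadweight loss = ½ × 2931.8182 × 129 = 189102.27.

189102.27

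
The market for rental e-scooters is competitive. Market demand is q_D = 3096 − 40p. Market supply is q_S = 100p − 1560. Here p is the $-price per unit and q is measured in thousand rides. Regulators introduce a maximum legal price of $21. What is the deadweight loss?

$26291.57 thousand

In inverse form: demand p = 77.4 − 0.025q, supply p = 15.6 + 0.01q.
Competitive equilibrium: 77.4 − 0.025q = 15.6 + 0.01q → q* = 1765.7143, p* = 33.2571.
At the ceiling p = 21, quantity supplied = (21 − 15.6)/0.01 = 540.
Willingness to pay at q' = 540: 77.4 − 0.025·540 = 63.9.
Δq = 1765.7143 − 540 = 1225.7143; wedge = 63.9 − 21 = 42.9.
Welfare loss = ½ × 1225.7143 × 42.9 = $26291.57 thousand.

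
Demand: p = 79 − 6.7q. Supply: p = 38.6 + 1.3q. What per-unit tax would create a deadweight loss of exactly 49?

28

Competitive equilibrium: 79 − 6.7q = 38.6 + 1.3q → q* = 5.05, p* = 45.165.
A tax t gives Δq = t/8 and wedge t, so DWL = t²/16.
t²/16 = 49 → t² = 784 → t = 28.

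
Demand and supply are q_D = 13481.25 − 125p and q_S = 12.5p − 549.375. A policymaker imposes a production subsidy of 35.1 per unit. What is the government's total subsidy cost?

In inverse form: demand p = 107.85 − 0.008q, supply p = 43.95 + 0.08q.
Competitive equilibrium: 107.85 − 0.008q = 43.95 + 0.08q → q* = 726.1364, p* = 102.0409.
The subsidy lowers effective supply by 35.1: p = 8.85 + 0.08q.
New quantity: 107.85 − 0.008q = 8.85 + 0.08q → q' = 1125.
Total subsidy cost = 35.1 × 1125 = 39487.50.

39487.50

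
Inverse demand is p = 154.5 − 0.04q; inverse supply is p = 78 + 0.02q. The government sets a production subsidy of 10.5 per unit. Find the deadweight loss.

Competitive equilibrium: 154.5 − 0.04q = 78 + 0.02q → q* = 1275, p* = 103.5.
The subsidy lowers effective supply by 10.5: p = 67.5 + 0.02q.
New quantity: 154.5 − 0.04q = 67.5 + 0.02q → q' = 1450.
Overproduction Δq = 1450 − 1275 = 175; wedge = subsidy = 10.5.
DWL = ½ × 175 × 10.5 = 918.75.

918.75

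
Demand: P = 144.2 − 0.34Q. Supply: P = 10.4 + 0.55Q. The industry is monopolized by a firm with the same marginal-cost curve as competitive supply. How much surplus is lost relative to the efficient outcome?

Competitive equilibrium: 144.2 − 0.34Q = 10.4 + 0.55Q → Q* = 150.3371, P* = 93.0854.
Marginal revenue: MR = 144.2 − 0.68Q. Set MR = MC: 144.2 − 0.68Q = 10.4 + 0.55Q → Q_m = 108.7805.
Price P_m = 144.2 − 0.34·108.7805 = 107.2146; MC(Q_m) = 10.4 + 0.55·108.7805 = 70.2293.
Competitive Q* = 150.3371, so ΔQ = 41.5566; wedge = 107.2146 − 70.2293 = 36.9853.
The triangle = ½ × 41.5566 × 36.9853 = 768.49.

768.49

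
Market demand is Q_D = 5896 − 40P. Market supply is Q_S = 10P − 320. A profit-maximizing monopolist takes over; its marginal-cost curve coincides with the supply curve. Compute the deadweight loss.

In inverse form: demand P = 147.4 − 0.025Q, supply P = 32 + 0.1Q.
Competitive equilibrium: 147.4 − 0.025Q = 32 + 0.1Q → Q* = 923.2, P* = 124.32.
Marginal revenue: MR = 147.4 − 0.05Q. Set MR = MC: 147.4 − 0.05Q = 32 + 0.1Q → Q_m = 769.33333.
Price P_m = 147.4 − 0.025·769.33333 = 128.16667; MC(Q_m) = 32 + 0.1·769.33333 = 108.93333.
Competitive Q* = 923.2, so ΔQ = 153.86667; wedge = 128.16667 − 108.93333 = 19.23334.
The triangle = ½ × 153.86667 × 19.23334 = 1479.68.

1479.68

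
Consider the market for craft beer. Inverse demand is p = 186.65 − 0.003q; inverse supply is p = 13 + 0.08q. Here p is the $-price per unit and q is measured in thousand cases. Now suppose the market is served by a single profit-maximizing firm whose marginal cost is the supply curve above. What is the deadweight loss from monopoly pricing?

Competitive equilibrium: 186.65 − 0.003q = 13 + 0.08q → q* = 2092.1687, p* = 180.3735.
Marginal revenue: MR = 186.65 − 0.006q. Set MR = MC: 186.65 − 0.006q = 13 + 0.08q → q_m = 2019.186.
Price p_m = 186.65 − 0.003·2019.186 = 180.5924; MC(q_m) = 13 + 0.08·2019.186 = 174.5349.
Competitive q* = 2092.1687, so Δq = 72.9827; wedge = 180.5924 − 174.5349 = 6.0575.
The triangle = ½ × 72.9827 × 6.0575 = $221.05 thousand.

$221.05 thousand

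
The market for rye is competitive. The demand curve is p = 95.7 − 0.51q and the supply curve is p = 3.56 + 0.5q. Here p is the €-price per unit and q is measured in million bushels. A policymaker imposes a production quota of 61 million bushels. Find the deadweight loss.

Competitive equilibrium: 95.7 − 0.51q = 3.56 + 0.5q → q* = 91.2277, p* = 49.1739.
At q = 61: demand price = 95.7 − 0.51·61 = 64.59; supply price = 3.56 + 0.5·61 = 34.06.
Δq = 91.2277 − 61 = 30.2277; wedge = 64.59 − 34.06 = 30.53.
The triangle = ½ × 30.2277 × 30.53 = €461.43 million.

€461.43 million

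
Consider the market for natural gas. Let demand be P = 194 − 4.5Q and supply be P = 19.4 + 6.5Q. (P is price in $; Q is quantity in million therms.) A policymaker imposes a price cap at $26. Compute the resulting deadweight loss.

Competitive equilibrium: 194 − 4.5Q = 19.4 + 6.5Q → Q* = 15.8727, P* = 122.5727.
At the ceiling P = 26, quantity supplied = (26 − 19.4)/6.5 = 1.0154.
Willingness to pay at Q' = 1.0154: 194 − 4.5·1.0154 = 189.4307.
ΔQ = 15.8727 − 1.0154 = 14.8573; wedge = 189.4307 − 26 = 163.4307.
Welfare loss = ½ × 14.8573 × 163.4307 = $1214.07 million.

$1214.07 million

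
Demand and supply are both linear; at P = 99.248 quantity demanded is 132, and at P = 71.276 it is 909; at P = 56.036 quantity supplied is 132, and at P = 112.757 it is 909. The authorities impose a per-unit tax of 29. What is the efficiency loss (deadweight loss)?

Demand slope = (71.276 − 99.248)/(909 − 132) = −0.036, so P = 104 − 0.036Q.
Supply slope = (112.757 − 56.036)/(909 − 132) = 0.073, so P = 46.4 + 0.073Q.
Competitive equilibrium: 104 − 0.036Q = 46.4 + 0.073Q → Q* = 528.4404, P* = 84.9761.
With the tax, the buyer price exceeds the seller price by 29: (104 − 0.036Q) − (46.4 + 0.073Q) = 29 → Q' = 262.3853.
ΔQ = 528.4404 − 262.3853 = 266.0551; the wedge equals the tax, 29.
Deadweight loss = ½ × 266.0551 × 29 = 3857.80.

3857.80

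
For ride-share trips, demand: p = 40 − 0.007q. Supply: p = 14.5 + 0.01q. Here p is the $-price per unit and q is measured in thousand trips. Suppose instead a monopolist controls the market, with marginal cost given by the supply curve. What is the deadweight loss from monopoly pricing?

Competitive equilibrium: 40 − 0.007q = 14.5 + 0.01q → q* = 1500, p* = 29.5.
Marginal revenue: MR = 40 − 0.014q. Set MR = MC: 40 − 0.014q = 14.5 + 0.01q → q_m = 1062.5.
Price p_m = 40 − 0.007·1062.5 = 32.5625; MC(q_m) = 14.5 + 0.01·1062.5 = 25.125.
Competitive q* = 1500, so Δq = 437.5; wedge = 32.5625 − 25.125 = 7.4375.
Deadweight loss = ½ × 437.5 × 7.4375 = $1626.95 thousand.

$1626.95 thousand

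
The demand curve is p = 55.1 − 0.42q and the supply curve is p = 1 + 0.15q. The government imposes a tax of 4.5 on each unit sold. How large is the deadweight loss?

Competitive equilibrium: 55.1 − 0.42q = 1 + 0.15q → q* = 94.9123, p* = 15.2368.
With the tax, the buyer price exceeds the seller price by 4.5: (55.1 − 0.42q) − (1 + 0.15q) = 4.5 → q' = 87.0175.
Δq = 94.9123 − 87.0175 = 7.8948; the wedge equals the tax, 4.5.
Welfare loss = ½ × 7.8948 × 4.5 = 17.76.

17.76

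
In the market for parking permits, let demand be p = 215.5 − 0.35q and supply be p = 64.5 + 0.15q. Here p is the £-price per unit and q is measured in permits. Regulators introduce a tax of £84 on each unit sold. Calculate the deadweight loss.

£7056

Competitive equilibrium: 215.5 − 0.35q = 64.5 + 0.15q → q* = 302, p* = 109.8.
With the tax, the buyer price exceeds the seller price by 84: (215.5 − 0.35q) − (64.5 + 0.15q) = 84 → q' = 134.
Δq = 302 − 134 = 168; the wedge equals the tax, 84.
The triangle = ½ × 168 × 84 = £7056.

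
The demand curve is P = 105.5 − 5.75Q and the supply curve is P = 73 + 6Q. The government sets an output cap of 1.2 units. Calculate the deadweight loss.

Competitive equilibrium: 105.5 − 5.75Q = 73 + 6Q → Q* = 2.766, P* = 89.5957.
At Q = 1.2: demand price = 105.5 − 5.75·1.2 = 98.6; supply price = 73 + 6·1.2 = 80.2.
ΔQ = 2.766 − 1.2 = 1.566; wedge = 98.6 − 80.2 = 18.4.
Deadweight loss = ½ × 1.566 × 18.4 = 14.41.

14.41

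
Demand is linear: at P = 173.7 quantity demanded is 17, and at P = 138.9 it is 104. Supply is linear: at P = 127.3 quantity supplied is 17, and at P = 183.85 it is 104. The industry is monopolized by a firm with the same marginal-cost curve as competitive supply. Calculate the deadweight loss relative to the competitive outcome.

Demand slope = (138.9 − 173.7)/(104 − 17) = −0.4, so P = 180.5 − 0.4Q.
Supply slope = (183.85 − 127.3)/(104 − 17) = 0.65, so P = 116.25 + 0.65Q.
Competitive equilibrium: 180.5 − 0.4Q = 116.25 + 0.65Q → Q* = 61.1905, P* = 156.0238.
Marginal revenue: MR = 180.5 − 0.8Q. Set MR = MC: 180.5 − 0.8Q = 116.25 + 0.65Q → Q_m = 44.3103.
Price P_m = 180.5 − 0.4·44.3103 = 162.7759; MC(Q_m) = 116.25 + 0.65·44.3103 = 145.0517.
Competitive Q* = 61.1905, so ΔQ = 16.8802; wedge = 162.7759 − 145.0517 = 17.7242.
Deadweight loss = ½ × 16.8802 × 17.7242 = 149.59.

149.59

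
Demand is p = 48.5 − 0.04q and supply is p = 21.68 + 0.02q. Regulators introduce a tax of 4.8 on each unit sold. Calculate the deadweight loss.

Competitive equilibrium: 48.5 − 0.04q = 21.68 + 0.02q → q* = 447, p* = 30.62.
With the tax, the buyer price exceeds the seller price by 4.8: (48.5 − 0.04q) − (21.68 + 0.02q) = 4.8 → q' = 367.
Δq = 447 − 367 = 80; the wedge equals the tax, 4.8.
Welfare loss = ½ × 80 × 4.8 = 192.

192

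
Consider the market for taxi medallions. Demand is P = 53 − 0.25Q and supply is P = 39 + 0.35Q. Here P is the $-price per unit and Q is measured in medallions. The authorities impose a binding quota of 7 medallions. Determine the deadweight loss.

$80.03

Competitive equilibrium: 53 − 0.25Q = 39 + 0.35Q → Q* = 23.3333, P* = 47.1667.
At Q = 7: demand price = 53 − 0.25·7 = 51.25; supply price = 39 + 0.35·7 = 41.45.
ΔQ = 23.3333 − 7 = 16.3333; wedge = 51.25 − 41.45 = 9.8.
The triangle = ½ × 16.3333 × 9.8 = $80.03.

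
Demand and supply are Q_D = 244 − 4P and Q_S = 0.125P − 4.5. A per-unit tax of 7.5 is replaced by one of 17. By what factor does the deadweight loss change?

5.138

In inverse form: demand P = 61 − 0.25Q, supply P = 36 + 8Q.
Competitive equilibrium: 61 − 0.25Q = 36 + 8Q → Q* = 3.0303, P* = 60.2424.
For a per-unit tax t: ΔQ = t/8.25, so DWL = ½·t·(t/8.25) = t²/16.5.
At t = 7.5: DWL = 3.409. At t = 17: DWL = 17.515.
Ratio = (17/7.5)² = 5.138.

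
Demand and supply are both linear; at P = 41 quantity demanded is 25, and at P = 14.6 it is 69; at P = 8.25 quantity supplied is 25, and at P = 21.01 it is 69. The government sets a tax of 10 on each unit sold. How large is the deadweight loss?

56.18

Demand slope = (14.6 − 41)/(69 − 25) = −0.6, so P = 56 − 0.6Q.
Supply slope = (21.01 − 8.25)/(69 − 25) = 0.29, so P = 1 + 0.29Q.
Competitive equilibrium: 56 − 0.6Q = 1 + 0.29Q → Q* = 61.7978, P* = 18.9213.
With the tax, the buyer price exceeds the seller price by 10: (56 − 0.6Q) − (1 + 0.29Q) = 10 → Q' = 50.5618.
ΔQ = 61.7978 − 50.5618 = 11.236; the wedge equals the tax, 10.
DWL = ½ × 11.236 × 10 = 56.18.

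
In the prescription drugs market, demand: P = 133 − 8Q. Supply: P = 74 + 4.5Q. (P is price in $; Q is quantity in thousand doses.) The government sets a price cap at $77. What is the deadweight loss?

Competitive equilibrium: 133 − 8Q = 74 + 4.5Q → Q* = 4.72, P* = 95.24.
At the ceiling P = 77, quantity supplied = (77 − 74)/4.5 = 0.6667.
Willingness to pay at Q' = 0.6667: 133 − 8·0.6667 = 127.6664.
ΔQ = 4.72 − 0.6667 = 4.0533; wedge = 127.6664 − 77 = 50.6664.
Deadweight loss = ½ × 4.0533 × 50.6664 = $102.68 thousand.

$102.68 thousand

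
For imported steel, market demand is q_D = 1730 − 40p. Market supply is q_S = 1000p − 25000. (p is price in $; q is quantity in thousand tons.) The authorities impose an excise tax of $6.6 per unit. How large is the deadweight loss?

$837.69 thousand

In inverse form: demand p = 43.25 − 0.025q, supply p = 25 + 0.001q.
Competitive equilibrium: 43.25 − 0.025q = 25 + 0.001q → q* = 701.9231, p* = 25.7019.
With the tax, the buyer price exceeds the seller price by 6.6: (43.25 − 0.025q) − (25 + 0.001q) = 6.6 → q' = 448.0769.
Δq = 701.9231 − 448.0769 = 253.8462; the wedge equals the tax, 6.6.
DWL = ½ × 253.8462 × 6.6 = $837.69 thousand.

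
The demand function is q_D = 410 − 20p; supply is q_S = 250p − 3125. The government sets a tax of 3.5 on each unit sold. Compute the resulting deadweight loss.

In inverse form: demand p = 20.5 − 0.05q, supply p = 12.5 + 0.004q.
Competitive equilibrium: 20.5 − 0.05q = 12.5 + 0.004q → q* = 148.1481, p* = 13.0926.
With the tax, the buyer price exceeds the seller price by 3.5: (20.5 − 0.05q) − (12.5 + 0.004q) = 3.5 → q' = 83.3333.
Δq = 148.1481 − 83.3333 = 64.8148; the wedge equals the tax, 3.5.
Deadweight loss = ½ × 64.8148 × 3.5 = 113.43.

113.43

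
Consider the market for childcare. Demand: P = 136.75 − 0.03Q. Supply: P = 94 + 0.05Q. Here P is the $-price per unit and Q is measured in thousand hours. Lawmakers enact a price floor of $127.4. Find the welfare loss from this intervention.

Competitive equilibrium: 136.75 − 0.03Q = 94 + 0.05Q → Q* = 534.375, P* = 120.7188.
At the floor P = 127.4, quantity demanded = (136.75 − 127.4)/0.03 = 311.6667.
Sellers' marginal cost at Q' = 311.6667: 94 + 0.05·311.6667 = 109.5833.
ΔQ = 534.375 − 311.6667 = 222.7083; wedge = 127.4 − 109.5833 = 17.8167.
Deadweight loss = ½ × 222.7083 × 17.8167 = $1983.96 thousand.

$1983.96 thousand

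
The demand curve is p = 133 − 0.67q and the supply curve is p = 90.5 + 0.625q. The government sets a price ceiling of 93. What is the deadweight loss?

537.75

Competitive equilibrium: 133 − 0.67q = 90.5 + 0.625q → q* = 32.8185, p* = 111.0116.
At the ceiling p = 93, quantity supplied = (93 − 90.5)/0.625 = 4.
Willingness to pay at q' = 4: 133 − 0.67·4 = 130.32.
Δq = 32.8185 − 4 = 28.8185; wedge = 130.32 − 93 = 37.32.
DWL = ½ × 28.8185 × 37.32 = 537.75.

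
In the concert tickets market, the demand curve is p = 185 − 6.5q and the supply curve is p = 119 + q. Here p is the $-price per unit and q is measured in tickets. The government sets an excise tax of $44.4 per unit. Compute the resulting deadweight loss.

Competitive equilibrium: 185 − 6.5q = 119 + q → q* = 8.8, p* = 127.8.
With the tax, the buyer price exceeds the seller price by 44.4: (185 − 6.5q) − (119 + q) = 44.4 → q' = 2.88.
Δq = 8.8 − 2.88 = 5.92; the wedge equals the tax, 44.4.
Deadweight loss = ½ × 5.92 × 44.4 = $131.424.

$131.424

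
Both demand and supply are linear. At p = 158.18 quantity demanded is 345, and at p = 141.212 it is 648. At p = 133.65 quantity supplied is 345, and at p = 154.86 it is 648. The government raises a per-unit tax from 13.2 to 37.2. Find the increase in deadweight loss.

4800

Demand slope = (141.212 − 158.18)/(648 − 345) = −0.056, so p = 177.5 − 0.056q.
Supply slope = (154.86 − 133.65)/(648 − 345) = 0.07, so p = 109.5 + 0.07q.
Competitive equilibrium: 177.5 − 0.056q = 109.5 + 0.07q → q* = 539.6825, p* = 147.2778.
For a per-unit tax t: Δq = t/0.126, so DWL = ½·t·(t/0.126) = t²/0.252.
At t = 13.2: DWL = 691.429. At t = 37.2: DWL = 5491.429.
Increase = 5491.429 − 691.429 = 4800.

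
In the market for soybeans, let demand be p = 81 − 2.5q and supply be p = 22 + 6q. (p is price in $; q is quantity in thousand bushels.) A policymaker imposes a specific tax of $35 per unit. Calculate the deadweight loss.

$72.06 thousand

Competitive equilibrium: 81 − 2.5q = 22 + 6q → q* = 6.9412, p* = 63.6471.
With the tax, the buyer price exceeds the seller price by 35: (81 − 2.5q) − (22 + 6q) = 35 → q' = 2.8235.
Δq = 6.9412 − 2.8235 = 4.1177; the wedge equals the tax, 35.
DWL = ½ × 4.1177 × 35 = $72.06 thousand.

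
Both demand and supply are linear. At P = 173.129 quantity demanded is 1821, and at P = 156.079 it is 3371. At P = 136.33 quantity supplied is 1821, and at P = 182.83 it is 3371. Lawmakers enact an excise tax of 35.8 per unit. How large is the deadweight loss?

Demand slope = (156.079 − 173.129)/(3371 − 1821) = −0.011, so P = 193.16 − 0.011Q.
Supply slope = (182.83 − 136.33)/(3371 − 1821) = 0.03, so P = 81.7 + 0.03Q.
Competitive equilibrium: 193.16 − 0.011Q = 81.7 + 0.03Q → Q* = 2718.5366, P* = 163.2561.
With the tax, the buyer price exceeds the seller price by 35.8: (193.16 − 0.011Q) − (81.7 + 0.03Q) = 35.8 → Q' = 1845.3659.
ΔQ = 2718.5366 − 1845.3659 = 873.1707; the wedge equals the tax, 35.8.
DWL = ½ × 873.1707 × 35.8 = 15629.76.

15629.76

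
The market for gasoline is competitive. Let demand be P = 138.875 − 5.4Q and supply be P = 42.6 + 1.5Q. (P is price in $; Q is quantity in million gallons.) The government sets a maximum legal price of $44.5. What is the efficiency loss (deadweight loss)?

Competitive equilibrium: 138.875 − 5.4Q = 42.6 + 1.5Q → Q* = 13.9529, P* = 63.5293.
At the ceiling P = 44.5, quantity supplied = (44.5 − 42.6)/1.5 = 1.2667.
Willingness to pay at Q' = 1.2667: 138.875 − 5.4·1.2667 = 132.0348.
ΔQ = 13.9529 − 1.2667 = 12.6862; wedge = 132.0348 − 44.5 = 87.5348.
Welfare loss = ½ × 12.6862 × 87.5348 = $555.24 million.

$555.24 million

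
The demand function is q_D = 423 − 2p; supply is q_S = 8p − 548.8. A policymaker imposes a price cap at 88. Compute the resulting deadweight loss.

In inverse form: demand p = 211.5 − 0.5q, supply p = 68.6 + 0.125q.
Competitive equilibrium: 211.5 − 0.5q = 68.6 + 0.125q → q* = 228.64, p* = 97.18.
At the ceiling p = 88, quantity supplied = (88 − 68.6)/0.125 = 155.2.
Willingness to pay at q' = 155.2: 211.5 − 0.5·155.2 = 133.9.
Δq = 228.64 − 155.2 = 73.44; wedge = 133.9 − 88 = 45.9.
Deadweight loss = ½ × 73.44 × 45.9 = 1685.448.

1685.448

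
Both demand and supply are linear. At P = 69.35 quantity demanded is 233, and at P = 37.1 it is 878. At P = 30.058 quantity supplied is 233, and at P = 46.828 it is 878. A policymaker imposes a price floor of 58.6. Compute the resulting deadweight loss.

Demand slope = (37.1 − 69.35)/(878 − 233) = −0.05, so P = 81 − 0.05Q.
Supply slope = (46.828 − 30.058)/(878 − 233) = 0.026, so P = 24 + 0.026Q.
Competitive equilibrium: 81 − 0.05Q = 24 + 0.026Q → Q* = 750, P* = 43.5.
At the floor P = 58.6, quantity demanded = (81 − 58.6)/0.05 = 448.
Sellers' marginal cost at Q' = 448: 24 + 0.026·448 = 35.648.
ΔQ = 750 − 448 = 302; wedge = 58.6 − 35.648 = 22.952.
Deadweight loss = ½ × 302 × 22.952 = 3465.752.

3465.752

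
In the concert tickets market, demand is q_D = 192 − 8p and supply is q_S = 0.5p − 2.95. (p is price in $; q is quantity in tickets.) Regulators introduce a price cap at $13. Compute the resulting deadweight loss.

$26.22

In inverse form: demand p = 24 − 0.125q, supply p = 5.9 + 2q.
Competitive equilibrium: 24 − 0.125q = 5.9 + 2q → q* = 8.5176, p* = 22.9353.
At the ceiling p = 13, quantity supplied = (13 − 5.9)/2 = 3.55.
Willingness to pay at q' = 3.55: 24 − 0.125·3.55 = 23.5563.
Δq = 8.5176 − 3.55 = 4.9676; wedge = 23.5563 − 13 = 10.5563.
Welfare loss = ½ × 4.9676 × 10.5563 = $26.22.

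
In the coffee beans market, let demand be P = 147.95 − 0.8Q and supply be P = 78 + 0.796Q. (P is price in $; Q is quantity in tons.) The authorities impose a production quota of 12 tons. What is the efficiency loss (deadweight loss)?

$808.41

Competitive equilibrium: 147.95 − 0.8Q = 78 + 0.796Q → Q* = 43.8283, P* = 112.8873.
At Q = 12: demand price = 147.95 − 0.8·12 = 138.35; supply price = 78 + 0.796·12 = 87.552.
ΔQ = 43.8283 − 12 = 31.8283; wedge = 138.35 − 87.552 = 50.798.
DWL = ½ × 31.8283 × 50.798 = $808.41.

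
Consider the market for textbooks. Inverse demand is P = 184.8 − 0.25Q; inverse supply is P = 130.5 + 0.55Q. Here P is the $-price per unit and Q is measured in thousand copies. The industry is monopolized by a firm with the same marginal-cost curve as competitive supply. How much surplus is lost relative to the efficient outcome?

Competitive equilibrium: 184.8 − 0.25Q = 130.5 + 0.55Q → Q* = 67.875, P* = 167.8313.
Marginal revenue: MR = 184.8 − 0.5Q. Set MR = MC: 184.8 − 0.5Q = 130.5 + 0.55Q → Q_m = 51.7143.
Price P_m = 184.8 − 0.25·51.7143 = 171.8714; MC(Q_m) = 130.5 + 0.55·51.7143 = 158.9429.
Competitive Q* = 67.875, so ΔQ = 16.1607; wedge = 171.8714 − 158.9429 = 12.9285.
The triangle = ½ × 16.1607 × 12.9285 = $104.47 thousand.

$104.47 thousand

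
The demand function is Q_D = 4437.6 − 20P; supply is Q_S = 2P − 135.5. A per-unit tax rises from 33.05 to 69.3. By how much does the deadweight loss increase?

In inverse form: demand P = 221.88 − 0.05Q, supply P = 67.75 + 0.5Q.
Competitive equilibrium: 221.88 − 0.05Q = 67.75 + 0.5Q → Q* = 280.2364, P* = 207.8682.
For a per-unit tax t: ΔQ = t/0.55, so DWL = ½·t·(t/0.55) = t²/1.1.
At t = 33.05: DWL = 993.002. At t = 69.3: DWL = 4365.9.
Increase = 4365.9 − 993.002 = 3372.90.

3372.90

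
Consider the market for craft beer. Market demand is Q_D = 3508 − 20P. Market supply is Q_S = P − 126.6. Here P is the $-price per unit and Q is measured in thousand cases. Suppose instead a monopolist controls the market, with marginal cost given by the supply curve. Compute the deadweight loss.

In inverse form: demand P = 175.4 − 0.05Q, supply P = 126.6 + Q.
Competitive equilibrium: 175.4 − 0.05Q = 126.6 + Q → Q* = 46.4762, P* = 173.0762.
Marginal revenue: MR = 175.4 − 0.1Q. Set MR = MC: 175.4 − 0.1Q = 126.6 + Q → Q_m = 44.3636.
Price P_m = 175.4 − 0.05·44.3636 = 173.1818; MC(Q_m) = 126.6 + 1·44.3636 = 170.9636.
Competitive Q* = 46.4762, so ΔQ = 2.1126; wedge = 173.1818 − 170.9636 = 2.2182.
The triangle = ½ × 2.1126 × 2.2182 = $2.34 thousand.

$2.34 thousand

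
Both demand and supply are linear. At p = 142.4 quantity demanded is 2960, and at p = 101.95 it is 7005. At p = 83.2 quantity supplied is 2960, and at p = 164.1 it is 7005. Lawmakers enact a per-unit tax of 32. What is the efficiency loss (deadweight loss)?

17066.67

Demand slope = (101.95 − 142.4)/(7005 − 2960) = −0.01, so p = 172 − 0.01q.
Supply slope = (164.1 − 83.2)/(7005 − 2960) = 0.02, so p = 24 + 0.02q.
Competitive equilibrium: 172 − 0.01q = 24 + 0.02q → q* = 4933.3333, p* = 122.6667.
With the tax, the buyer price exceeds the seller price by 32: (172 − 0.01q) − (24 + 0.02q) = 32 → q' = 3866.6667.
Δq = 4933.3333 − 3866.6667 = 1066.6666; the wedge equals the tax, 32.
Deadweight loss = ½ × 1066.6666 × 32 = 17066.67.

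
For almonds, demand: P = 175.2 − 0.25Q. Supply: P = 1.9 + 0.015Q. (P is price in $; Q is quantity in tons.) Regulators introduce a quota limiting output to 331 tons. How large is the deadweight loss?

Competitive equilibrium: 175.2 − 0.25Q = 1.9 + 0.015Q → Q* = 653.9623, P* = 11.7094.
At Q = 331: demand price = 175.2 − 0.25·331 = 92.45; supply price = 1.9 + 0.015·331 = 6.865.
ΔQ = 653.9623 − 331 = 322.9623; wedge = 92.45 − 6.865 = 85.585.
DWL = ½ × 322.9623 × 85.585 = $13820.36.

$13820.36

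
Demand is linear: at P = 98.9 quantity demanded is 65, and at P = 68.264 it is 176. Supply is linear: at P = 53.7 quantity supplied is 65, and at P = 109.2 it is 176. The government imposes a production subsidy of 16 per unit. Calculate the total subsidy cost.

2301.86

Demand slope = (68.264 − 98.9)/(176 − 65) = −0.276, so P = 116.84 − 0.276Q.
Supply slope = (109.2 − 53.7)/(176 − 65) = 0.5, so P = 21.2 + 0.5Q.
Competitive equilibrium: 116.84 − 0.276Q = 21.2 + 0.5Q → Q* = 123.2474, P* = 82.8237.
The subsidy lowers effective supply by 16: P = 5.2 + 0.5Q.
New quantity: 116.84 − 0.276Q = 5.2 + 0.5Q → Q' = 143.866.
Total subsidy cost = 16 × 143.866 = 2301.86.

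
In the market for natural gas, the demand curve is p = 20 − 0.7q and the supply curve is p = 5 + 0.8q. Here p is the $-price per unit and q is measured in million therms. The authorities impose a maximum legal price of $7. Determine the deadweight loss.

$42.19 million

Competitive equilibrium: 20 − 0.7q = 5 + 0.8q → q* = 10, p* = 13.
At the ceiling p = 7, quantity supplied = (7 − 5)/0.8 = 2.5.
Willingness to pay at q' = 2.5: 20 − 0.7·2.5 = 18.25.
Δq = 10 − 2.5 = 7.5; wedge = 18.25 − 7 = 11.25.
DWL = ½ × 7.5 × 11.25 = $42.19 million.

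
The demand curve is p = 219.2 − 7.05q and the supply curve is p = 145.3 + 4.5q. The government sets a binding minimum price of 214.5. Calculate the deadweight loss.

189.72

Competitive equilibrium: 219.2 − 7.05q = 145.3 + 4.5q → q* = 6.3983, p* = 174.0922.
At the floor p = 214.5, quantity demanded = (219.2 − 214.5)/7.05 = 0.6667.
Sellers' marginal cost at q' = 0.6667: 145.3 + 4.5·0.6667 = 148.3002.
Δq = 6.3983 − 0.6667 = 5.7316; wedge = 214.5 − 148.3002 = 66.1998.
Deadweight loss = ½ × 5.7316 × 66.1998 = 189.72.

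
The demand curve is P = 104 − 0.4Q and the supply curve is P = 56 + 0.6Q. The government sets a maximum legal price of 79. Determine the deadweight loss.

46.72

Competitive equilibrium: 104 − 0.4Q = 56 + 0.6Q → Q* = 48, P* = 84.8.
At the ceiling P = 79, quantity supplied = (79 − 56)/0.6 = 38.3333.
Willingness to pay at Q' = 38.3333: 104 − 0.4·38.3333 = 88.6667.
ΔQ = 48 − 38.3333 = 9.6667; wedge = 88.6667 − 79 = 9.6667.
DWL = ½ × 9.6667 × 9.6667 = 46.72.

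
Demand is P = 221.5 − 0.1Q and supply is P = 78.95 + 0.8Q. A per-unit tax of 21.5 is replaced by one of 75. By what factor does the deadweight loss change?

12.169

Competitive equilibrium: 221.5 − 0.1Q = 78.95 + 0.8Q → Q* = 158.3889, P* = 205.6611.
For a per-unit tax t: ΔQ = t/0.9, so DWL = ½·t·(t/0.9) = t²/1.8.
At t = 21.5: DWL = 256.806. At t = 75: DWL = 3125.
Ratio = (75/21.5)² = 12.169.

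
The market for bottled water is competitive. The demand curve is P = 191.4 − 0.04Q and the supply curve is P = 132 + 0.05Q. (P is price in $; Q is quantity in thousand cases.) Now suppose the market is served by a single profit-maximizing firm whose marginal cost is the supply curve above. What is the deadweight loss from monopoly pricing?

$1855.81 thousand

Competitive equilibrium: 191.4 − 0.04Q = 132 + 0.05Q → Q* = 660, P* = 165.
Marginal revenue: MR = 191.4 − 0.08Q. Set MR = MC: 191.4 − 0.08Q = 132 + 0.05Q → Q_m = 456.9231.
Price P_m = 191.4 − 0.04·456.9231 = 173.1231; MC(Q_m) = 132 + 0.05·456.9231 = 154.8462.
Competitive Q* = 660, so ΔQ = 203.0769; wedge = 173.1231 − 154.8462 = 18.2769.
The triangle = ½ × 203.0769 × 18.2769 = $1855.81 thousand.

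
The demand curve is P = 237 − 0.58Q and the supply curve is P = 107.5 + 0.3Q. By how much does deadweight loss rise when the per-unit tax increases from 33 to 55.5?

1131.39

Competitive equilibrium: 237 − 0.58Q = 107.5 + 0.3Q → Q* = 147.1591, P* = 151.6477.
For a per-unit tax t: ΔQ = t/0.88, so DWL = ½·t·(t/0.88) = t²/1.76.
At t = 33: DWL = 618.75. At t = 55.5: DWL = 1750.142.
Increase = 1750.142 − 618.75 = 1131.39.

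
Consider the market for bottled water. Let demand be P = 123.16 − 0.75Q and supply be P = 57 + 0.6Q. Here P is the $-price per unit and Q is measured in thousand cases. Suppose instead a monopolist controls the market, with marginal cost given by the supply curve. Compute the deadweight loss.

$206.78 thousand

Competitive equilibrium: 123.16 − 0.75Q = 57 + 0.6Q → Q* = 49.0074, P* = 86.4044.
Marginal revenue: MR = 123.16 − 1.5Q. Set MR = MC: 123.16 − 1.5Q = 57 + 0.6Q → Q_m = 31.5048.
Price P_m = 123.16 − 0.75·31.5048 = 99.5314; MC(Q_m) = 57 + 0.6·31.5048 = 75.9029.
Competitive Q* = 49.0074, so ΔQ = 17.5026; wedge = 99.5314 − 75.9029 = 23.6285.
Deadweight loss = ½ × 17.5026 × 23.6285 = $206.78 thousand.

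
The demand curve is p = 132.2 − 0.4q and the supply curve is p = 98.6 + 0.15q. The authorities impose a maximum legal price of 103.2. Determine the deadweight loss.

254.55

Competitive equilibrium: 132.2 − 0.4q = 98.6 + 0.15q → q* = 61.0909, p* = 107.7636.
At the ceiling p = 103.2, quantity supplied = (103.2 − 98.6)/0.15 = 30.6667.
Willingness to pay at q' = 30.6667: 132.2 − 0.4·30.6667 = 119.9333.
Δq = 61.0909 − 30.6667 = 30.4242; wedge = 119.9333 − 103.2 = 16.7333.
Deadweight loss = ½ × 30.4242 × 16.7333 = 254.55.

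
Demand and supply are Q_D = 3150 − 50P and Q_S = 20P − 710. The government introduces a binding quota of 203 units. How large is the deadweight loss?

In inverse form: demand P = 63 − 0.02Q, supply P = 35.5 + 0.05Q.
Competitive equilibrium: 63 − 0.02Q = 35.5 + 0.05Q → Q* = 392.8571, P* = 55.1429.
At Q = 203: demand price = 63 − 0.02·203 = 58.94; supply price = 35.5 + 0.05·203 = 45.65.
ΔQ = 392.8571 − 203 = 189.8571; wedge = 58.94 − 45.65 = 13.29.
Deadweight loss = ½ × 189.8571 × 13.29 = 1261.60.

1261.60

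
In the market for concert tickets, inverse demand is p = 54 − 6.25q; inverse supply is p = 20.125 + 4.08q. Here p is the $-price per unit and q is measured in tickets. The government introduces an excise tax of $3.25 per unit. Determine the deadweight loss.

$0.51

Competitive equilibrium: 54 − 6.25q = 20.125 + 4.08q → q* = 3.2793, p* = 33.5045.
With the tax, the buyer price exceeds the seller price by 3.25: (54 − 6.25q) − (20.125 + 4.08q) = 3.25 → q' = 2.9647.
Δq = 3.2793 − 2.9647 = 0.3146; the wedge equals the tax, 3.25.
Welfare loss = ½ × 0.3146 × 3.25 = $0.51.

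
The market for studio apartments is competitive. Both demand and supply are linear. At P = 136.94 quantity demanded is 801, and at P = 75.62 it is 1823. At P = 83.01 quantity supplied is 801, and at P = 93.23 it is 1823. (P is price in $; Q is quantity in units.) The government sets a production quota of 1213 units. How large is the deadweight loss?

$4496.49

Demand slope = (75.62 − 136.94)/(1823 − 801) = −0.06, so P = 185 − 0.06Q.
Supply slope = (93.23 − 83.01)/(1823 − 801) = 0.01, so P = 75 + 0.01Q.
Competitive equilibrium: 185 − 0.06Q = 75 + 0.01Q → Q* = 1571.4286, P* = 90.7143.
At Q = 1213: demand price = 185 − 0.06·1213 = 112.22; supply price = 75 + 0.01·1213 = 87.13.
ΔQ = 1571.4286 − 1213 = 358.4286; wedge = 112.22 − 87.13 = 25.09.
Deadweight loss = ½ × 358.4286 × 25.09 = $4496.49.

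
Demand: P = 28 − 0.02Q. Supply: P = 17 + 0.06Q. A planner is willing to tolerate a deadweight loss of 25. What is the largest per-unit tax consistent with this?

2

Competitive equilibrium: 28 − 0.02Q = 17 + 0.06Q → Q* = 137.5, P* = 25.25.
A tax t gives ΔQ = t/0.08 and wedge t, so DWL = t²/0.16.
t²/0.16 = 25 → t² = 4 → t = 2.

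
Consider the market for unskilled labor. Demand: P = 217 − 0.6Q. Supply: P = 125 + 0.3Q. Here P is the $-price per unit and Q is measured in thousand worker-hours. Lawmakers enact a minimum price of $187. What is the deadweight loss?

Competitive equilibrium: 217 − 0.6Q = 125 + 0.3Q → Q* = 102.2222, P* = 155.6667.
At the floor P = 187, quantity demanded = (217 − 187)/0.6 = 50.
Sellers' marginal cost at Q' = 50: 125 + 0.3·50 = 140.
ΔQ = 102.2222 − 50 = 52.2222; wedge = 187 − 140 = 47.
DWL = ½ × 52.2222 × 47 = $1227.22 thousand.

$1227.22 thousand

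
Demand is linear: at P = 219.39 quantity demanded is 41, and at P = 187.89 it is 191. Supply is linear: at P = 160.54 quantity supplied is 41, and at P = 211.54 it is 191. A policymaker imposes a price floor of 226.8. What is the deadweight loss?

Demand slope = (187.89 − 219.39)/(191 − 41) = −0.21, so P = 228 − 0.21Q.
Supply slope = (211.54 − 160.54)/(191 − 41) = 0.34, so P = 146.6 + 0.34Q.
Competitive equilibrium: 228 − 0.21Q = 146.6 + 0.34Q → Q* = 148, P* = 196.92.
At the floor P = 226.8, quantity demanded = (228 − 226.8)/0.21 = 5.71429.
Sellers' marginal cost at Q' = 5.71429: 146.6 + 0.34·5.71429 = 148.54286.
ΔQ = 148 − 5.71429 = 142.28571; wedge = 226.8 − 148.54286 = 78.25714.
Deadweight loss = ½ × 142.28571 × 78.25714 = 5567.44.

5567.44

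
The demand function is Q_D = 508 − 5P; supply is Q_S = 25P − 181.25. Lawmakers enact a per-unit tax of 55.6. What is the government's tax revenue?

8977.08

In inverse form: demand P = 101.6 − 0.2Q, supply P = 7.25 + 0.04Q.
Competitive equilibrium: 101.6 − 0.2Q = 7.25 + 0.04Q → Q* = 393.125, P* = 22.975.
With the tax, the buyer price exceeds the seller price by 55.6: (101.6 − 0.2Q) − (7.25 + 0.04Q) = 55.6 → Q' = 161.4583.
Tax revenue = 55.6 × 161.4583 = 8977.08.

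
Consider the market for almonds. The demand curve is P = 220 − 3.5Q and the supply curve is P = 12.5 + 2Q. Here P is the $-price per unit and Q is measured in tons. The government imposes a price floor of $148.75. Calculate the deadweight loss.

Competitive equilibrium: 220 − 3.5Q = 12.5 + 2Q → Q* = 37.72727, P* = 87.95455.
At the floor P = 148.75, quantity demanded = (220 − 148.75)/3.5 = 20.35714.
Sellers' marginal cost at Q' = 20.35714: 12.5 + 2·20.35714 = 53.21428.
ΔQ = 37.72727 − 20.35714 = 17.37013; wedge = 148.75 − 53.21428 = 95.53572.
Welfare loss = ½ × 17.37013 × 95.53572 = $829.73.

$829.73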